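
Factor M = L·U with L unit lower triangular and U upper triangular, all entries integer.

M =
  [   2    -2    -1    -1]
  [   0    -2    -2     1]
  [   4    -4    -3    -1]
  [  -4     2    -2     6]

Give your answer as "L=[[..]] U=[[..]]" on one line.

  R1 -= 0·R0 → [0,-2,-2,1]
  R2 -= 2·R0 → [0,0,-1,1]
  R3 -= -2·R0 → [0,-2,-4,4]
  R2 -= 0·R1 → [0,0,-1,1]
  R3 -= 1·R1 → [0,0,-2,3]
  R3 -= 2·R2 → [0,0,0,1]

L=[[1,0,0,0],[0,1,0,0],[2,0,1,0],[-2,1,2,1]] U=[[2,-2,-1,-1],[0,-2,-2,1],[0,0,-1,1],[0,0,0,1]]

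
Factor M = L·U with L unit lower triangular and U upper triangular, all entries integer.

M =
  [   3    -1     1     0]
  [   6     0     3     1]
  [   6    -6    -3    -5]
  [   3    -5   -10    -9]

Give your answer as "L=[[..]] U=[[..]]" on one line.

L=[[1,0,0,0],[2,1,0,0],[2,-2,1,0],[1,-2,3,1]] U=[[3,-1,1,0],[0,2,1,1],[0,0,-3,-3],[0,0,0,2]]

  R1 -= 2·R0 → [0,2,1,1]
  R2 -= 2·R0 → [0,-4,-5,-5]
  R3 -= 1·R0 → [0,-4,-11,-9]
  R2 -= -2·R1 → [0,0,-3,-3]
  R3 -= -2·R1 → [0,0,-9,-7]
  R3 -= 3·R2 → [0,0,0,2]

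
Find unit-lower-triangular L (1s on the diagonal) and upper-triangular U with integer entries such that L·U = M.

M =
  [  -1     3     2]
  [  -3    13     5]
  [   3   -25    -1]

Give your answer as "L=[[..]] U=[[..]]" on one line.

  R1 -= 3·R0 → [0,4,-1]
  R2 -= -3·R0 → [0,-16,5]
  R2 -= -4·R1 → [0,0,1]

L=[[1,0,0],[3,1,0],[-3,-4,1]] U=[[-1,3,2],[0,4,-1],[0,0,1]]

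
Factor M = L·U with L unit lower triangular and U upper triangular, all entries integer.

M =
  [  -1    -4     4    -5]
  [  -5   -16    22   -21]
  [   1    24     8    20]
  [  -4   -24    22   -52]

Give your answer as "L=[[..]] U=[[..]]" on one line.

L=[[1,0,0,0],[5,1,0,0],[-1,5,1,0],[4,-2,5,1]] U=[[-1,-4,4,-5],[0,4,2,4],[0,0,2,-5],[0,0,0,1]]

  row1 -= 5·row0 → [0,4,2,4]
  row2 -= -1·row0 → [0,20,12,15]
  row3 -= 4·row0 → [0,-8,6,-32]
  row2 -= 5·row1 → [0,0,2,-5]
  row3 -= -2·row1 → [0,0,10,-24]
  row3 -= 5·row2 → [0,0,0,1]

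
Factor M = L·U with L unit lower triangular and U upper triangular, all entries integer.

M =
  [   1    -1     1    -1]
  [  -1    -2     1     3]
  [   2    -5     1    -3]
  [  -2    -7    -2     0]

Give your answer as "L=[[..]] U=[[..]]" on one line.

  row1 -= -1·row0 → [0,-3,2,2]
  row2 -= 2·row0 → [0,-3,-1,-1]
  row3 -= -2·row0 → [0,-9,0,-2]
  row2 -= 1·row1 → [0,0,-3,-3]
  row3 -= 3·row1 → [0,0,-6,-8]
  row3 -= 2·row2 → [0,0,0,-2]

L=[[1,0,0,0],[-1,1,0,0],[2,1,1,0],[-2,3,2,1]] U=[[1,-1,1,-1],[0,-3,2,2],[0,0,-3,-3],[0,0,0,-2]]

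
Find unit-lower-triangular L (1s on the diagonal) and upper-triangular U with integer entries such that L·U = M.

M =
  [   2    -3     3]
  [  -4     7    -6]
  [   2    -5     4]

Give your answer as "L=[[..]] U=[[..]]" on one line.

  row1 -= -2·row0 → [0,1,0]
  row2 -= 1·row0 → [0,-2,1]
  row2 -= -2·row1 → [0,0,1]

L=[[1,0,0],[-2,1,0],[1,-2,1]] U=[[2,-3,3],[0,1,0],[0,0,1]]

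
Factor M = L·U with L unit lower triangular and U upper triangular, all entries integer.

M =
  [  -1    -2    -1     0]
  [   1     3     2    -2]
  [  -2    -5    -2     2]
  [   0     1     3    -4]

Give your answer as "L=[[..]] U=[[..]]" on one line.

L=[[1,0,0,0],[-1,1,0,0],[2,-1,1,0],[0,1,2,1]] U=[[-1,-2,-1,0],[0,1,1,-2],[0,0,1,0],[0,0,0,-2]]

  r1 -= -1·r0 → [0,1,1,-2]
  r2 -= 2·r0 → [0,-1,0,2]
  r3 -= 0·r0 → [0,1,3,-4]
  r2 -= -1·r1 → [0,0,1,0]
  r3 -= 1·r1 → [0,0,2,-2]
  r3 -= 2·r2 → [0,0,0,-2]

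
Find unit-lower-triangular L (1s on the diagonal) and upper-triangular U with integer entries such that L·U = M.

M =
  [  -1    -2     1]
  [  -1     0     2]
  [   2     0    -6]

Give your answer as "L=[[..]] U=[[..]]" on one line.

L=[[1,0,0],[1,1,0],[-2,-2,1]] U=[[-1,-2,1],[0,2,1],[0,0,-2]]

  r1 -= 1·r0 → [0,2,1]
  r2 -= -2·r0 → [0,-4,-4]
  r2 -= -2·r1 → [0,0,-2]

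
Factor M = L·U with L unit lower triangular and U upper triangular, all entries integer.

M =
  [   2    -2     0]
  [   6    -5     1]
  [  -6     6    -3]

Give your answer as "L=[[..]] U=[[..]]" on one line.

L=[[1,0,0],[3,1,0],[-3,0,1]] U=[[2,-2,0],[0,1,1],[0,0,-3]]

  row1 -= 3·row0 → [0,1,1]
  row2 -= -3·row0 → [0,0,-3]
  row2 -= 0·row1 → [0,0,-3]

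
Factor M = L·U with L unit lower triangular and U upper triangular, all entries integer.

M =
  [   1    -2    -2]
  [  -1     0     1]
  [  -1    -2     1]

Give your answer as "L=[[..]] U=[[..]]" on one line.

  row1 -= -1·row0 → [0,-2,-1]
  row2 -= -1·row0 → [0,-4,-1]
  row2 -= 2·row1 → [0,0,1]

L=[[1,0,0],[-1,1,0],[-1,2,1]] U=[[1,-2,-2],[0,-2,-1],[0,0,1]]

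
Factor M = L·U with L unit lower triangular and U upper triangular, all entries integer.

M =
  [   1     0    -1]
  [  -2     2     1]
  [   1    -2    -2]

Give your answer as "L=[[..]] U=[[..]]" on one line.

  r1 -= -2·r0 → [0,2,-1]
  r2 -= 1·r0 → [0,-2,-1]
  r2 -= -1·r1 → [0,0,-2]

L=[[1,0,0],[-2,1,0],[1,-1,1]] U=[[1,0,-1],[0,2,-1],[0,0,-2]]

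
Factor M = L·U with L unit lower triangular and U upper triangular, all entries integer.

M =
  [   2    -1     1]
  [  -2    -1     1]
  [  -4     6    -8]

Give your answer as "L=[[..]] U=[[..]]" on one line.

  r1 -= -1·r0 → [0,-2,2]
  r2 -= -2·r0 → [0,4,-6]
  r2 -= -2·r1 → [0,0,-2]

L=[[1,0,0],[-1,1,0],[-2,-2,1]] U=[[2,-1,1],[0,-2,2],[0,0,-2]]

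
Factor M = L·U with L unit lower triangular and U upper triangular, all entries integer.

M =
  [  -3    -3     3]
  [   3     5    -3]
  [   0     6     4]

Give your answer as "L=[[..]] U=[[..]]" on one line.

L=[[1,0,0],[-1,1,0],[0,3,1]] U=[[-3,-3,3],[0,2,0],[0,0,4]]

  row1 -= -1·row0 → [0,2,0]
  row2 -= 0·row0 → [0,6,4]
  row2 -= 3·row1 → [0,0,4]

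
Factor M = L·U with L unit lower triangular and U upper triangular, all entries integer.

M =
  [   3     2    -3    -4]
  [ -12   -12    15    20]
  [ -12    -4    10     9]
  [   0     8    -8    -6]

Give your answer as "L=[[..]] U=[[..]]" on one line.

  R1 -= -4·R0 → [0,-4,3,4]
  R2 -= -4·R0 → [0,4,-2,-7]
  R3 -= 0·R0 → [0,8,-8,-6]
  R2 -= -1·R1 → [0,0,1,-3]
  R3 -= -2·R1 → [0,0,-2,2]
  R3 -= -2·R2 → [0,0,0,-4]

L=[[1,0,0,0],[-4,1,0,0],[-4,-1,1,0],[0,-2,-2,1]] U=[[3,2,-3,-4],[0,-4,3,4],[0,0,1,-3],[0,0,0,-4]]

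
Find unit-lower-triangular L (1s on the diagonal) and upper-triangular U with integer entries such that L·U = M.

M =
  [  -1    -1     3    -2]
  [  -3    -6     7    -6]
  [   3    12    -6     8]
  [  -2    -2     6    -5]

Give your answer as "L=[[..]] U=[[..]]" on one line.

L=[[1,0,0,0],[3,1,0,0],[-3,-3,1,0],[2,0,0,1]] U=[[-1,-1,3,-2],[0,-3,-2,0],[0,0,-3,2],[0,0,0,-1]]

  row1 -= 3·row0 → [0,-3,-2,0]
  row2 -= -3·row0 → [0,9,3,2]
  row3 -= 2·row0 → [0,0,0,-1]
  row2 -= -3·row1 → [0,0,-3,2]
  row3 -= 0·row1 → [0,0,0,-1]
  row3 -= 0·row2 → [0,0,0,-1]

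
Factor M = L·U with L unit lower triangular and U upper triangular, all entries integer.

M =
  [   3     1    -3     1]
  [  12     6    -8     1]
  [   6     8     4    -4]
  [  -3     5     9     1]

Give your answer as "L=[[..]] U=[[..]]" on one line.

  R1 -= 4·R0 → [0,2,4,-3]
  R2 -= 2·R0 → [0,6,10,-6]
  R3 -= -1·R0 → [0,6,6,2]
  R2 -= 3·R1 → [0,0,-2,3]
  R3 -= 3·R1 → [0,0,-6,11]
  R3 -= 3·R2 → [0,0,0,2]

L=[[1,0,0,0],[4,1,0,0],[2,3,1,0],[-1,3,3,1]] U=[[3,1,-3,1],[0,2,4,-3],[0,0,-2,3],[0,0,0,2]]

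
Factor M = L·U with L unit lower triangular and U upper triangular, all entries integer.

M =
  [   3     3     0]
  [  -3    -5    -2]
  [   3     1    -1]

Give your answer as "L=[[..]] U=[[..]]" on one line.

L=[[1,0,0],[-1,1,0],[1,1,1]] U=[[3,3,0],[0,-2,-2],[0,0,1]]

  row1 -= -1·row0 → [0,-2,-2]
  row2 -= 1·row0 → [0,-2,-1]
  row2 -= 1·row1 → [0,0,1]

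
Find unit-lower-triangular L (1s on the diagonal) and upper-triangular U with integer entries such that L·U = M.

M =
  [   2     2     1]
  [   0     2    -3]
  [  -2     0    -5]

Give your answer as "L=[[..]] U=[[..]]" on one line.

  row1 -= 0·row0 → [0,2,-3]
  row2 -= -1·row0 → [0,2,-4]
  row2 -= 1·row1 → [0,0,-1]

L=[[1,0,0],[0,1,0],[-1,1,1]] U=[[2,2,1],[0,2,-3],[0,0,-1]]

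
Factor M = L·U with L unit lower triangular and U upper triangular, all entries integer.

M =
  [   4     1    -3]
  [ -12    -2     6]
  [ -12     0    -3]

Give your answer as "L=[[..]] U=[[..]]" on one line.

  row1 -= -3·row0 → [0,1,-3]
  row2 -= -3·row0 → [0,3,-12]
  row2 -= 3·row1 → [0,0,-3]

L=[[1,0,0],[-3,1,0],[-3,3,1]] U=[[4,1,-3],[0,1,-3],[0,0,-3]]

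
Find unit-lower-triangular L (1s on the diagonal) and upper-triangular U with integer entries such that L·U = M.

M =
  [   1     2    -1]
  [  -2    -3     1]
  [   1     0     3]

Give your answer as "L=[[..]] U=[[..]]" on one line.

L=[[1,0,0],[-2,1,0],[1,-2,1]] U=[[1,2,-1],[0,1,-1],[0,0,2]]

  r1 -= -2·r0 → [0,1,-1]
  r2 -= 1·r0 → [0,-2,4]
  r2 -= -2·r1 → [0,0,2]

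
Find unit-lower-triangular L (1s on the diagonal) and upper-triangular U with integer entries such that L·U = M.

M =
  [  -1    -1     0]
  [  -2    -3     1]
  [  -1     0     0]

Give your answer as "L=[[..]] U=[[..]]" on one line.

  R1 -= 2·R0 → [0,-1,1]
  R2 -= 1·R0 → [0,1,0]
  R2 -= -1·R1 → [0,0,1]

L=[[1,0,0],[2,1,0],[1,-1,1]] U=[[-1,-1,0],[0,-1,1],[0,0,1]]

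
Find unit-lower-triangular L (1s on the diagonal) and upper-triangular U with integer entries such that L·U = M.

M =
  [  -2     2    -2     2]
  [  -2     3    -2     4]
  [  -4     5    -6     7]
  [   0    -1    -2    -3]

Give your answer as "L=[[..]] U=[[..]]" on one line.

L=[[1,0,0,0],[1,1,0,0],[2,1,1,0],[0,-1,1,1]] U=[[-2,2,-2,2],[0,1,0,2],[0,0,-2,1],[0,0,0,-2]]

  r1 -= 1·r0 → [0,1,0,2]
  r2 -= 2·r0 → [0,1,-2,3]
  r3 -= 0·r0 → [0,-1,-2,-3]
  r2 -= 1·r1 → [0,0,-2,1]
  r3 -= -1·r1 → [0,0,-2,-1]
  r3 -= 1·r2 → [0,0,0,-2]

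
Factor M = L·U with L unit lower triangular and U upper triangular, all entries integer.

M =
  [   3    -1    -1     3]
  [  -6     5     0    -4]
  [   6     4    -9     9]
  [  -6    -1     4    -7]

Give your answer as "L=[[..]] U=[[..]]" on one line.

  r1 -= -2·r0 → [0,3,-2,2]
  r2 -= 2·r0 → [0,6,-7,3]
  r3 -= -2·r0 → [0,-3,2,-1]
  r2 -= 2·r1 → [0,0,-3,-1]
  r3 -= -1·r1 → [0,0,0,1]
  r3 -= 0·r2 → [0,0,0,1]

L=[[1,0,0,0],[-2,1,0,0],[2,2,1,0],[-2,-1,0,1]] U=[[3,-1,-1,3],[0,3,-2,2],[0,0,-3,-1],[0,0,0,1]]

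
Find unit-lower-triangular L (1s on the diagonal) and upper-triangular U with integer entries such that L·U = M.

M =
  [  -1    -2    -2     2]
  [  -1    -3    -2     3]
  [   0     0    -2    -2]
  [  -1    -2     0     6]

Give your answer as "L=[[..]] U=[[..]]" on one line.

  r1 -= 1·r0 → [0,-1,0,1]
  r2 -= 0·r0 → [0,0,-2,-2]
  r3 -= 1·r0 → [0,0,2,4]
  r2 -= 0·r1 → [0,0,-2,-2]
  r3 -= 0·r1 → [0,0,2,4]
  r3 -= -1·r2 → [0,0,0,2]

L=[[1,0,0,0],[1,1,0,0],[0,0,1,0],[1,0,-1,1]] U=[[-1,-2,-2,2],[0,-1,0,1],[0,0,-2,-2],[0,0,0,2]]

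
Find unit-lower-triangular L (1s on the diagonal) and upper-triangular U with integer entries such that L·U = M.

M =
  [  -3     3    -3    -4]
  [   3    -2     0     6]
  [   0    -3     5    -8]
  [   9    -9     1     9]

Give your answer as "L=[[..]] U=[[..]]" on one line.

  r1 -= -1·r0 → [0,1,-3,2]
  r2 -= 0·r0 → [0,-3,5,-8]
  r3 -= -3·r0 → [0,0,-8,-3]
  r2 -= -3·r1 → [0,0,-4,-2]
  r3 -= 0·r1 → [0,0,-8,-3]
  r3 -= 2·r2 → [0,0,0,1]

L=[[1,0,0,0],[-1,1,0,0],[0,-3,1,0],[-3,0,2,1]] U=[[-3,3,-3,-4],[0,1,-3,2],[0,0,-4,-2],[0,0,0,1]]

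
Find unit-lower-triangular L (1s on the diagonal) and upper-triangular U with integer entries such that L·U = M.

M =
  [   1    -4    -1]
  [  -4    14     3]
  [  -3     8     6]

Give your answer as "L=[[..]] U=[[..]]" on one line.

  r1 -= -4·r0 → [0,-2,-1]
  r2 -= -3·r0 → [0,-4,3]
  r2 -= 2·r1 → [0,0,5]

L=[[1,0,0],[-4,1,0],[-3,2,1]] U=[[1,-4,-1],[0,-2,-1],[0,0,5]]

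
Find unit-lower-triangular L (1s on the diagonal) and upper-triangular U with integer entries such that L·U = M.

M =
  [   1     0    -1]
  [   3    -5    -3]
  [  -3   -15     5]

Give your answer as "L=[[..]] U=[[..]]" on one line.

L=[[1,0,0],[3,1,0],[-3,3,1]] U=[[1,0,-1],[0,-5,0],[0,0,2]]

  row1 -= 3·row0 → [0,-5,0]
  row2 -= -3·row0 → [0,-15,2]
  row2 -= 3·row1 → [0,0,2]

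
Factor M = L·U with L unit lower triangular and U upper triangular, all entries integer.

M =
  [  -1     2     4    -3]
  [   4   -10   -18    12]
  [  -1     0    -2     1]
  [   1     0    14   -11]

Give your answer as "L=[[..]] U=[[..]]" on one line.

L=[[1,0,0,0],[-4,1,0,0],[1,1,1,0],[-1,-1,-4,1]] U=[[-1,2,4,-3],[0,-2,-2,0],[0,0,-4,4],[0,0,0,2]]

  r1 -= -4·r0 → [0,-2,-2,0]
  r2 -= 1·r0 → [0,-2,-6,4]
  r3 -= -1·r0 → [0,2,18,-14]
  r2 -= 1·r1 → [0,0,-4,4]
  r3 -= -1·r1 → [0,0,16,-14]
  r3 -= -4·r2 → [0,0,0,2]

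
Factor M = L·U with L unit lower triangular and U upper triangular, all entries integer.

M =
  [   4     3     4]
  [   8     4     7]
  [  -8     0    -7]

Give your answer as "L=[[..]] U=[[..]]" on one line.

  row1 -= 2·row0 → [0,-2,-1]
  row2 -= -2·row0 → [0,6,1]
  row2 -= -3·row1 → [0,0,-2]

L=[[1,0,0],[2,1,0],[-2,-3,1]] U=[[4,3,4],[0,-2,-1],[0,0,-2]]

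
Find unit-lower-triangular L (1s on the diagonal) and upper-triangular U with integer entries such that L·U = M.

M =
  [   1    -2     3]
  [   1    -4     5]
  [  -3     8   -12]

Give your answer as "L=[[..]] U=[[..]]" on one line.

  row1 -= 1·row0 → [0,-2,2]
  row2 -= -3·row0 → [0,2,-3]
  row2 -= -1·row1 → [0,0,-1]

L=[[1,0,0],[1,1,0],[-3,-1,1]] U=[[1,-2,3],[0,-2,2],[0,0,-1]]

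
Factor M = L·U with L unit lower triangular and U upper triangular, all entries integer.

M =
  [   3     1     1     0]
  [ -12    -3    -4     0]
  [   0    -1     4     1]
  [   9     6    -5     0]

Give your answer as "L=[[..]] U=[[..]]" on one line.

  r1 -= -4·r0 → [0,1,0,0]
  r2 -= 0·r0 → [0,-1,4,1]
  r3 -= 3·r0 → [0,3,-8,0]
  r2 -= -1·r1 → [0,0,4,1]
  r3 -= 3·r1 → [0,0,-8,0]
  r3 -= -2·r2 → [0,0,0,2]

L=[[1,0,0,0],[-4,1,0,0],[0,-1,1,0],[3,3,-2,1]] U=[[3,1,1,0],[0,1,0,0],[0,0,4,1],[0,0,0,2]]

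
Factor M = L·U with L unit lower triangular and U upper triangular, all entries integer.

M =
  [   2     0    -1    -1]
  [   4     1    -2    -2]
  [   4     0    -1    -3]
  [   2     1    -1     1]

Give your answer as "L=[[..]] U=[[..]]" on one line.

  R1 -= 2·R0 → [0,1,0,0]
  R2 -= 2·R0 → [0,0,1,-1]
  R3 -= 1·R0 → [0,1,0,2]
  R2 -= 0·R1 → [0,0,1,-1]
  R3 -= 1·R1 → [0,0,0,2]
  R3 -= 0·R2 → [0,0,0,2]

L=[[1,0,0,0],[2,1,0,0],[2,0,1,0],[1,1,0,1]] U=[[2,0,-1,-1],[0,1,0,0],[0,0,1,-1],[0,0,0,2]]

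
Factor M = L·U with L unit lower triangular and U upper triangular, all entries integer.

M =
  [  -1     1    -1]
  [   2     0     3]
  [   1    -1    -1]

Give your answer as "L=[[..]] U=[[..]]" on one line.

L=[[1,0,0],[-2,1,0],[-1,0,1]] U=[[-1,1,-1],[0,2,1],[0,0,-2]]

  R1 -= -2·R0 → [0,2,1]
  R2 -= -1·R0 → [0,0,-2]
  R2 -= 0·R1 → [0,0,-2]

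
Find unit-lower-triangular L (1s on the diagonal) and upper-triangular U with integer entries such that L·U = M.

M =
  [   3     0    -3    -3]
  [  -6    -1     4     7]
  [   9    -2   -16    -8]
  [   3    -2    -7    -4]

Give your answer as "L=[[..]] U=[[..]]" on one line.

  row1 -= -2·row0 → [0,-1,-2,1]
  row2 -= 3·row0 → [0,-2,-7,1]
  row3 -= 1·row0 → [0,-2,-4,-1]
  row2 -= 2·row1 → [0,0,-3,-1]
  row3 -= 2·row1 → [0,0,0,-3]
  row3 -= 0·row2 → [0,0,0,-3]

L=[[1,0,0,0],[-2,1,0,0],[3,2,1,0],[1,2,0,1]] U=[[3,0,-3,-3],[0,-1,-2,1],[0,0,-3,-1],[0,0,0,-3]]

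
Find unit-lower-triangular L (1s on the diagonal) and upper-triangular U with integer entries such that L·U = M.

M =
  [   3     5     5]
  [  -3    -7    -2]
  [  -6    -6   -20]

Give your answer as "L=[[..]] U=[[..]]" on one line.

  R1 -= -1·R0 → [0,-2,3]
  R2 -= -2·R0 → [0,4,-10]
  R2 -= -2·R1 → [0,0,-4]

L=[[1,0,0],[-1,1,0],[-2,-2,1]] U=[[3,5,5],[0,-2,3],[0,0,-4]]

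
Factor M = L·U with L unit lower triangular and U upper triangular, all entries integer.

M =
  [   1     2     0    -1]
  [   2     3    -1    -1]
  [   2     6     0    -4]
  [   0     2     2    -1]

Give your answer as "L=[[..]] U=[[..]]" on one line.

L=[[1,0,0,0],[2,1,0,0],[2,-2,1,0],[0,-2,0,1]] U=[[1,2,0,-1],[0,-1,-1,1],[0,0,-2,0],[0,0,0,1]]

  row1 -= 2·row0 → [0,-1,-1,1]
  row2 -= 2·row0 → [0,2,0,-2]
  row3 -= 0·row0 → [0,2,2,-1]
  row2 -= -2·row1 → [0,0,-2,0]
  row3 -= -2·row1 → [0,0,0,1]
  row3 -= 0·row2 → [0,0,0,1]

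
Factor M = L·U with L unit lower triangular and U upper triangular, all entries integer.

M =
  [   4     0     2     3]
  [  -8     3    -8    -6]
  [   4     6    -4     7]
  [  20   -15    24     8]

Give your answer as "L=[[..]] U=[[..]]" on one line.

L=[[1,0,0,0],[-2,1,0,0],[1,2,1,0],[5,-5,-3,1]] U=[[4,0,2,3],[0,3,-4,0],[0,0,2,4],[0,0,0,5]]

  row1 -= -2·row0 → [0,3,-4,0]
  row2 -= 1·row0 → [0,6,-6,4]
  row3 -= 5·row0 → [0,-15,14,-7]
  row2 -= 2·row1 → [0,0,2,4]
  row3 -= -5·row1 → [0,0,-6,-7]
  row3 -= -3·row2 → [0,0,0,5]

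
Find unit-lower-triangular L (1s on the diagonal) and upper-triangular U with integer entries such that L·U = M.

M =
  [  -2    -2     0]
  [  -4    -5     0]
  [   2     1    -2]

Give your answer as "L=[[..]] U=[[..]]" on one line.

  R1 -= 2·R0 → [0,-1,0]
  R2 -= -1·R0 → [0,-1,-2]
  R2 -= 1·R1 → [0,0,-2]

L=[[1,0,0],[2,1,0],[-1,1,1]] U=[[-2,-2,0],[0,-1,0],[0,0,-2]]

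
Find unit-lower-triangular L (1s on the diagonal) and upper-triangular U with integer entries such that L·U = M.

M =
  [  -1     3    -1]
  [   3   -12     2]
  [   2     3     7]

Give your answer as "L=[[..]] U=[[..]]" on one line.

L=[[1,0,0],[-3,1,0],[-2,-3,1]] U=[[-1,3,-1],[0,-3,-1],[0,0,2]]

  r1 -= -3·r0 → [0,-3,-1]
  r2 -= -2·r0 → [0,9,5]
  r2 -= -3·r1 → [0,0,2]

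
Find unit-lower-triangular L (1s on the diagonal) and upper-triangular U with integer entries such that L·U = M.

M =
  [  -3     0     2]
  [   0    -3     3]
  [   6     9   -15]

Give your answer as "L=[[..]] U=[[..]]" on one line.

  row1 -= 0·row0 → [0,-3,3]
  row2 -= -2·row0 → [0,9,-11]
  row2 -= -3·row1 → [0,0,-2]

L=[[1,0,0],[0,1,0],[-2,-3,1]] U=[[-3,0,2],[0,-3,3],[0,0,-2]]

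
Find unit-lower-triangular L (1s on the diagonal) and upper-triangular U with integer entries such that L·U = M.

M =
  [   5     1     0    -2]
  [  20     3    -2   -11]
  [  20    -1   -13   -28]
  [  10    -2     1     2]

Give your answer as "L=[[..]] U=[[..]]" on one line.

L=[[1,0,0,0],[4,1,0,0],[4,5,1,0],[2,4,-3,1]] U=[[5,1,0,-2],[0,-1,-2,-3],[0,0,-3,-5],[0,0,0,3]]

  r1 -= 4·r0 → [0,-1,-2,-3]
  r2 -= 4·r0 → [0,-5,-13,-20]
  r3 -= 2·r0 → [0,-4,1,6]
  r2 -= 5·r1 → [0,0,-3,-5]
  r3 -= 4·r1 → [0,0,9,18]
  r3 -= -3·r2 → [0,0,0,3]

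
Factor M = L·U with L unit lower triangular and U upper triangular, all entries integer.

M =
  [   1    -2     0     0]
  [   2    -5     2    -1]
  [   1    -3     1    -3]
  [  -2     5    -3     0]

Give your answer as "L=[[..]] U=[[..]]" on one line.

  r1 -= 2·r0 → [0,-1,2,-1]
  r2 -= 1·r0 → [0,-1,1,-3]
  r3 -= -2·r0 → [0,1,-3,0]
  r2 -= 1·r1 → [0,0,-1,-2]
  r3 -= -1·r1 → [0,0,-1,-1]
  r3 -= 1·r2 → [0,0,0,1]

L=[[1,0,0,0],[2,1,0,0],[1,1,1,0],[-2,-1,1,1]] U=[[1,-2,0,0],[0,-1,2,-1],[0,0,-1,-2],[0,0,0,1]]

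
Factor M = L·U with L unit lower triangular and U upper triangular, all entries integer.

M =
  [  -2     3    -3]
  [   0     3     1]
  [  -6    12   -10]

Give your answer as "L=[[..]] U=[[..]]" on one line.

L=[[1,0,0],[0,1,0],[3,1,1]] U=[[-2,3,-3],[0,3,1],[0,0,-2]]

  r1 -= 0·r0 → [0,3,1]
  r2 -= 3·r0 → [0,3,-1]
  r2 -= 1·r1 → [0,0,-2]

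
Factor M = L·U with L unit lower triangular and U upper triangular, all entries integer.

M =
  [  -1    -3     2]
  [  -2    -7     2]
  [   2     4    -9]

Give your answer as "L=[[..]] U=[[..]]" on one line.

L=[[1,0,0],[2,1,0],[-2,2,1]] U=[[-1,-3,2],[0,-1,-2],[0,0,-1]]

  R1 -= 2·R0 → [0,-1,-2]
  R2 -= -2·R0 → [0,-2,-5]
  R2 -= 2·R1 → [0,0,-1]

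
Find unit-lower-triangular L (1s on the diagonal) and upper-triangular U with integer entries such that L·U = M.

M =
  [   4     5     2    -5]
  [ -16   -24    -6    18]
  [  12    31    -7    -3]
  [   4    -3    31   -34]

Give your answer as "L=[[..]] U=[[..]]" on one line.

  r1 -= -4·r0 → [0,-4,2,-2]
  r2 -= 3·r0 → [0,16,-13,12]
  r3 -= 1·r0 → [0,-8,29,-29]
  r2 -= -4·r1 → [0,0,-5,4]
  r3 -= 2·r1 → [0,0,25,-25]
  r3 -= -5·r2 → [0,0,0,-5]

L=[[1,0,0,0],[-4,1,0,0],[3,-4,1,0],[1,2,-5,1]] U=[[4,5,2,-5],[0,-4,2,-2],[0,0,-5,4],[0,0,0,-5]]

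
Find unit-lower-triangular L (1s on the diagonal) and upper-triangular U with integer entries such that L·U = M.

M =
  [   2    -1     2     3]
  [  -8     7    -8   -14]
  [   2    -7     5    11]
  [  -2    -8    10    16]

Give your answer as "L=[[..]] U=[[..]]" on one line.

L=[[1,0,0,0],[-4,1,0,0],[1,-2,1,0],[-1,-3,4,1]] U=[[2,-1,2,3],[0,3,0,-2],[0,0,3,4],[0,0,0,-3]]

  R1 -= -4·R0 → [0,3,0,-2]
  R2 -= 1·R0 → [0,-6,3,8]
  R3 -= -1·R0 → [0,-9,12,19]
  R2 -= -2·R1 → [0,0,3,4]
  R3 -= -3·R1 → [0,0,12,13]
  R3 -= 4·R2 → [0,0,0,-3]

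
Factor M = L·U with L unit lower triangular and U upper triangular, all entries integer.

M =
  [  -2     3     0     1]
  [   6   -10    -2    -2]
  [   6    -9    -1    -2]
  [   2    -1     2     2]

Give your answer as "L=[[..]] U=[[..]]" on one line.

L=[[1,0,0,0],[-3,1,0,0],[-3,0,1,0],[-1,-2,2,1]] U=[[-2,3,0,1],[0,-1,-2,1],[0,0,-1,1],[0,0,0,3]]

  r1 -= -3·r0 → [0,-1,-2,1]
  r2 -= -3·r0 → [0,0,-1,1]
  r3 -= -1·r0 → [0,2,2,3]
  r2 -= 0·r1 → [0,0,-1,1]
  r3 -= -2·r1 → [0,0,-2,5]
  r3 -= 2·r2 → [0,0,0,3]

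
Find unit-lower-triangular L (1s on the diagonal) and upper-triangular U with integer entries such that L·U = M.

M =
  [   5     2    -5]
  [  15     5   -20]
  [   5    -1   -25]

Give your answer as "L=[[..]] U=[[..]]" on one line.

L=[[1,0,0],[3,1,0],[1,3,1]] U=[[5,2,-5],[0,-1,-5],[0,0,-5]]

  R1 -= 3·R0 → [0,-1,-5]
  R2 -= 1·R0 → [0,-3,-20]
  R2 -= 3·R1 → [0,0,-5]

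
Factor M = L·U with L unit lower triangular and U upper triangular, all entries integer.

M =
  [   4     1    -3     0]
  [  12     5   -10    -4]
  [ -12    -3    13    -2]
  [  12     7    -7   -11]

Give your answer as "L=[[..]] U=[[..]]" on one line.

L=[[1,0,0,0],[3,1,0,0],[-3,0,1,0],[3,2,1,1]] U=[[4,1,-3,0],[0,2,-1,-4],[0,0,4,-2],[0,0,0,-1]]

  row1 -= 3·row0 → [0,2,-1,-4]
  row2 -= -3·row0 → [0,0,4,-2]
  row3 -= 3·row0 → [0,4,2,-11]
  row2 -= 0·row1 → [0,0,4,-2]
  row3 -= 2·row1 → [0,0,4,-3]
  row3 -= 1·row2 → [0,0,0,-1]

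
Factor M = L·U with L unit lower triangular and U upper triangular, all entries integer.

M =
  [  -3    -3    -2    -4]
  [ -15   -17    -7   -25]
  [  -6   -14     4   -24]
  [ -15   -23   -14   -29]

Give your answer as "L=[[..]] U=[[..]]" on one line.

L=[[1,0,0,0],[5,1,0,0],[2,4,1,0],[5,4,4,1]] U=[[-3,-3,-2,-4],[0,-2,3,-5],[0,0,-4,4],[0,0,0,-5]]

  r1 -= 5·r0 → [0,-2,3,-5]
  r2 -= 2·r0 → [0,-8,8,-16]
  r3 -= 5·r0 → [0,-8,-4,-9]
  r2 -= 4·r1 → [0,0,-4,4]
  r3 -= 4·r1 → [0,0,-16,11]
  r3 -= 4·r2 → [0,0,0,-5]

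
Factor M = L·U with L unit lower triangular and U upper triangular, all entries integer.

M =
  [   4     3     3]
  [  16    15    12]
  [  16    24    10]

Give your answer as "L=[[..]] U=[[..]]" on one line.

L=[[1,0,0],[4,1,0],[4,4,1]] U=[[4,3,3],[0,3,0],[0,0,-2]]

  R1 -= 4·R0 → [0,3,0]
  R2 -= 4·R0 → [0,12,-2]
  R2 -= 4·R1 → [0,0,-2]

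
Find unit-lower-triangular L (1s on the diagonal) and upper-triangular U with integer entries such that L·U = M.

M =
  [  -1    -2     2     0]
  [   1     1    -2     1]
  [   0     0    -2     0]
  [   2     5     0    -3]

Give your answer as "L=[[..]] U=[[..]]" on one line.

  R1 -= -1·R0 → [0,-1,0,1]
  R2 -= 0·R0 → [0,0,-2,0]
  R3 -= -2·R0 → [0,1,4,-3]
  R2 -= 0·R1 → [0,0,-2,0]
  R3 -= -1·R1 → [0,0,4,-2]
  R3 -= -2·R2 → [0,0,0,-2]

L=[[1,0,0,0],[-1,1,0,0],[0,0,1,0],[-2,-1,-2,1]] U=[[-1,-2,2,0],[0,-1,0,1],[0,0,-2,0],[0,0,0,-2]]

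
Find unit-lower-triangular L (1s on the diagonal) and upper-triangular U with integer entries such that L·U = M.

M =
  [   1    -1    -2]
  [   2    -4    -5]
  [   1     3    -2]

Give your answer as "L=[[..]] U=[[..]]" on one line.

  r1 -= 2·r0 → [0,-2,-1]
  r2 -= 1·r0 → [0,4,0]
  r2 -= -2·r1 → [0,0,-2]

L=[[1,0,0],[2,1,0],[1,-2,1]] U=[[1,-1,-2],[0,-2,-1],[0,0,-2]]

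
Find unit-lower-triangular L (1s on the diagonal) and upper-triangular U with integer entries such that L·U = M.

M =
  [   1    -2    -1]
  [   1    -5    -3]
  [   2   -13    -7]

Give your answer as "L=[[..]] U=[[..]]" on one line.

L=[[1,0,0],[1,1,0],[2,3,1]] U=[[1,-2,-1],[0,-3,-2],[0,0,1]]

  r1 -= 1·r0 → [0,-3,-2]
  r2 -= 2·r0 → [0,-9,-5]
  r2 -= 3·r1 → [0,0,1]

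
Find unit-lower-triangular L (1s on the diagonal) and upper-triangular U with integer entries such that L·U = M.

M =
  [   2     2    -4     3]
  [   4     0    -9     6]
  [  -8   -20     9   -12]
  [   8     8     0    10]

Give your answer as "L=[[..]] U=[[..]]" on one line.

  R1 -= 2·R0 → [0,-4,-1,0]
  R2 -= -4·R0 → [0,-12,-7,0]
  R3 -= 4·R0 → [0,0,16,-2]
  R2 -= 3·R1 → [0,0,-4,0]
  R3 -= 0·R1 → [0,0,16,-2]
  R3 -= -4·R2 → [0,0,0,-2]

L=[[1,0,0,0],[2,1,0,0],[-4,3,1,0],[4,0,-4,1]] U=[[2,2,-4,3],[0,-4,-1,0],[0,0,-4,0],[0,0,0,-2]]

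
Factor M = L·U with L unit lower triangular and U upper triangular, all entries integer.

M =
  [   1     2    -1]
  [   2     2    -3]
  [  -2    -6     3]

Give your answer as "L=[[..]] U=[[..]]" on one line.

  R1 -= 2·R0 → [0,-2,-1]
  R2 -= -2·R0 → [0,-2,1]
  R2 -= 1·R1 → [0,0,2]

L=[[1,0,0],[2,1,0],[-2,1,1]] U=[[1,2,-1],[0,-2,-1],[0,0,2]]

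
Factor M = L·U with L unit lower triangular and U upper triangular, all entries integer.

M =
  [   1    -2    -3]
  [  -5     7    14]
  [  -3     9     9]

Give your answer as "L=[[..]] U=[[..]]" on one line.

  R1 -= -5·R0 → [0,-3,-1]
  R2 -= -3·R0 → [0,3,0]
  R2 -= -1·R1 → [0,0,-1]

L=[[1,0,0],[-5,1,0],[-3,-1,1]] U=[[1,-2,-3],[0,-3,-1],[0,0,-1]]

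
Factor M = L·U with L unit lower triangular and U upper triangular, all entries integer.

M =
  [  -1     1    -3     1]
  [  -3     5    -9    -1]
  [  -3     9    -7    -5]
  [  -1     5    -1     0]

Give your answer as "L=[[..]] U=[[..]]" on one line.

L=[[1,0,0,0],[3,1,0,0],[3,3,1,0],[1,2,1,1]] U=[[-1,1,-3,1],[0,2,0,-4],[0,0,2,4],[0,0,0,3]]

  r1 -= 3·r0 → [0,2,0,-4]
  r2 -= 3·r0 → [0,6,2,-8]
  r3 -= 1·r0 → [0,4,2,-1]
  r2 -= 3·r1 → [0,0,2,4]
  r3 -= 2·r1 → [0,0,2,7]
  r3 -= 1·r2 → [0,0,0,3]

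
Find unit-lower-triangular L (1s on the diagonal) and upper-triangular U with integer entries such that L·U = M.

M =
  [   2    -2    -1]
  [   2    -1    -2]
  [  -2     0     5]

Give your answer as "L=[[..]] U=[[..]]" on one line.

  R1 -= 1·R0 → [0,1,-1]
  R2 -= -1·R0 → [0,-2,4]
  R2 -= -2·R1 → [0,0,2]

L=[[1,0,0],[1,1,0],[-1,-2,1]] U=[[2,-2,-1],[0,1,-1],[0,0,2]]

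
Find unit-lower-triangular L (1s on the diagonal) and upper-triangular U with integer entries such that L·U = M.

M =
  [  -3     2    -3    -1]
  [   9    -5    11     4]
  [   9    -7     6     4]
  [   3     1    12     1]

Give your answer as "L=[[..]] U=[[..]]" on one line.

  r1 -= -3·r0 → [0,1,2,1]
  r2 -= -3·r0 → [0,-1,-3,1]
  r3 -= -1·r0 → [0,3,9,0]
  r2 -= -1·r1 → [0,0,-1,2]
  r3 -= 3·r1 → [0,0,3,-3]
  r3 -= -3·r2 → [0,0,0,3]

L=[[1,0,0,0],[-3,1,0,0],[-3,-1,1,0],[-1,3,-3,1]] U=[[-3,2,-3,-1],[0,1,2,1],[0,0,-1,2],[0,0,0,3]]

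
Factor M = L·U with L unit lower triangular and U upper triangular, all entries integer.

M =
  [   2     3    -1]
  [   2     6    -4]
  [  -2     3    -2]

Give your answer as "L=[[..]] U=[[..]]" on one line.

  R1 -= 1·R0 → [0,3,-3]
  R2 -= -1·R0 → [0,6,-3]
  R2 -= 2·R1 → [0,0,3]

L=[[1,0,0],[1,1,0],[-1,2,1]] U=[[2,3,-1],[0,3,-3],[0,0,3]]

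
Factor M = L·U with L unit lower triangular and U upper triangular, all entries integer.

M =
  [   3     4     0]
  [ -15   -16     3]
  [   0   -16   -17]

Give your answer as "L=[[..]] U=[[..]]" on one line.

L=[[1,0,0],[-5,1,0],[0,-4,1]] U=[[3,4,0],[0,4,3],[0,0,-5]]

  R1 -= -5·R0 → [0,4,3]
  R2 -= 0·R0 → [0,-16,-17]
  R2 -= -4·R1 → [0,0,-5]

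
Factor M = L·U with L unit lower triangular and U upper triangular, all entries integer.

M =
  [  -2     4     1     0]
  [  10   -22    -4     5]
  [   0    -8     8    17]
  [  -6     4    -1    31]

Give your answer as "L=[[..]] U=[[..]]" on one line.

L=[[1,0,0,0],[-5,1,0,0],[0,4,1,0],[3,4,-2,1]] U=[[-2,4,1,0],[0,-2,1,5],[0,0,4,-3],[0,0,0,5]]

  row1 -= -5·row0 → [0,-2,1,5]
  row2 -= 0·row0 → [0,-8,8,17]
  row3 -= 3·row0 → [0,-8,-4,31]
  row2 -= 4·row1 → [0,0,4,-3]
  row3 -= 4·row1 → [0,0,-8,11]
  row3 -= -2·row2 → [0,0,0,5]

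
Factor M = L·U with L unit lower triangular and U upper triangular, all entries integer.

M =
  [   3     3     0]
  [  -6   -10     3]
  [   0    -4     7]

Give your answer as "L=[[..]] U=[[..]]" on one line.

  r1 -= -2·r0 → [0,-4,3]
  r2 -= 0·r0 → [0,-4,7]
  r2 -= 1·r1 → [0,0,4]

L=[[1,0,0],[-2,1,0],[0,1,1]] U=[[3,3,0],[0,-4,3],[0,0,4]]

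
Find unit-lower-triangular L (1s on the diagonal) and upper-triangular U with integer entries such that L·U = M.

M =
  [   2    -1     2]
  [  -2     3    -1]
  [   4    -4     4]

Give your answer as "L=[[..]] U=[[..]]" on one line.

L=[[1,0,0],[-1,1,0],[2,-1,1]] U=[[2,-1,2],[0,2,1],[0,0,1]]

  R1 -= -1·R0 → [0,2,1]
  R2 -= 2·R0 → [0,-2,0]
  R2 -= -1·R1 → [0,0,1]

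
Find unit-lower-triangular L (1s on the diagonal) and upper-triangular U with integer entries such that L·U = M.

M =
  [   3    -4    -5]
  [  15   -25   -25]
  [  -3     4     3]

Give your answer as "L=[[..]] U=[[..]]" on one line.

L=[[1,0,0],[5,1,0],[-1,0,1]] U=[[3,-4,-5],[0,-5,0],[0,0,-2]]

  R1 -= 5·R0 → [0,-5,0]
  R2 -= -1·R0 → [0,0,-2]
  R2 -= 0·R1 → [0,0,-2]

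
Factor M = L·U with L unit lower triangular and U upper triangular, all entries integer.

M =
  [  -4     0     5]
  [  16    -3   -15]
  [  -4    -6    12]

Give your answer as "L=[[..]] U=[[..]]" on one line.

L=[[1,0,0],[-4,1,0],[1,2,1]] U=[[-4,0,5],[0,-3,5],[0,0,-3]]

  r1 -= -4·r0 → [0,-3,5]
  r2 -= 1·r0 → [0,-6,7]
  r2 -= 2·r1 → [0,0,-3]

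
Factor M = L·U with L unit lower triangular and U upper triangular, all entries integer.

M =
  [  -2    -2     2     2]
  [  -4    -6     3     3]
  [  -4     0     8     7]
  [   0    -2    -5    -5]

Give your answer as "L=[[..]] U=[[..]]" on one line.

  row1 -= 2·row0 → [0,-2,-1,-1]
  row2 -= 2·row0 → [0,4,4,3]
  row3 -= 0·row0 → [0,-2,-5,-5]
  row2 -= -2·row1 → [0,0,2,1]
  row3 -= 1·row1 → [0,0,-4,-4]
  row3 -= -2·row2 → [0,0,0,-2]

L=[[1,0,0,0],[2,1,0,0],[2,-2,1,0],[0,1,-2,1]] U=[[-2,-2,2,2],[0,-2,-1,-1],[0,0,2,1],[0,0,0,-2]]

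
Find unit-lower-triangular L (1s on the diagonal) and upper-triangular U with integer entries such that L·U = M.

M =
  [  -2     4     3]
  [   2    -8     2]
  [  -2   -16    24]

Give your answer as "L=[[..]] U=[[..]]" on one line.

L=[[1,0,0],[-1,1,0],[1,5,1]] U=[[-2,4,3],[0,-4,5],[0,0,-4]]

  R1 -= -1·R0 → [0,-4,5]
  R2 -= 1·R0 → [0,-20,21]
  R2 -= 5·R1 → [0,0,-4]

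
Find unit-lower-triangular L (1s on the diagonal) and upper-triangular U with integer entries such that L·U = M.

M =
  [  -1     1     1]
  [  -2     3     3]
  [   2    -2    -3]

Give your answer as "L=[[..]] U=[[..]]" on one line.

  R1 -= 2·R0 → [0,1,1]
  R2 -= -2·R0 → [0,0,-1]
  R2 -= 0·R1 → [0,0,-1]

L=[[1,0,0],[2,1,0],[-2,0,1]] U=[[-1,1,1],[0,1,1],[0,0,-1]]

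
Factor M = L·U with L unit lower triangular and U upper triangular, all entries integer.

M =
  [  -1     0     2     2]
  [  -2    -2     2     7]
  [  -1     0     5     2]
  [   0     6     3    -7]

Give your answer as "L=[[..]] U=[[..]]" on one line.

L=[[1,0,0,0],[2,1,0,0],[1,0,1,0],[0,-3,-1,1]] U=[[-1,0,2,2],[0,-2,-2,3],[0,0,3,0],[0,0,0,2]]

  R1 -= 2·R0 → [0,-2,-2,3]
  R2 -= 1·R0 → [0,0,3,0]
  R3 -= 0·R0 → [0,6,3,-7]
  R2 -= 0·R1 → [0,0,3,0]
  R3 -= -3·R1 → [0,0,-3,2]
  R3 -= -1·R2 → [0,0,0,2]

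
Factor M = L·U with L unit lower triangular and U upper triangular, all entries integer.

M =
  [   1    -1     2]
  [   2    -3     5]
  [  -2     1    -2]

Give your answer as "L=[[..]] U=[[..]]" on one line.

  R1 -= 2·R0 → [0,-1,1]
  R2 -= -2·R0 → [0,-1,2]
  R2 -= 1·R1 → [0,0,1]

L=[[1,0,0],[2,1,0],[-2,1,1]] U=[[1,-1,2],[0,-1,1],[0,0,1]]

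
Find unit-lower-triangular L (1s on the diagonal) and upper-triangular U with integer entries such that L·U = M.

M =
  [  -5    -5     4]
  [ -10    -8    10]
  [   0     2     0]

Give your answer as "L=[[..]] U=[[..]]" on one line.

  r1 -= 2·r0 → [0,2,2]
  r2 -= 0·r0 → [0,2,0]
  r2 -= 1·r1 → [0,0,-2]

L=[[1,0,0],[2,1,0],[0,1,1]] U=[[-5,-5,4],[0,2,2],[0,0,-2]]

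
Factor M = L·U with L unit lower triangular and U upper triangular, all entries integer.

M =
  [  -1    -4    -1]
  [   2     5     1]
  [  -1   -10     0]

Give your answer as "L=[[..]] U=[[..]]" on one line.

L=[[1,0,0],[-2,1,0],[1,2,1]] U=[[-1,-4,-1],[0,-3,-1],[0,0,3]]

  row1 -= -2·row0 → [0,-3,-1]
  row2 -= 1·row0 → [0,-6,1]
  row2 -= 2·row1 → [0,0,3]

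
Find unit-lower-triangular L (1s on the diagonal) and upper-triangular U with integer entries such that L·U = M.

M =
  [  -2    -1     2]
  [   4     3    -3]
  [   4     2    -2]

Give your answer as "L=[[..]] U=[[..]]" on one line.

  r1 -= -2·r0 → [0,1,1]
  r2 -= -2·r0 → [0,0,2]
  r2 -= 0·r1 → [0,0,2]

L=[[1,0,0],[-2,1,0],[-2,0,1]] U=[[-2,-1,2],[0,1,1],[0,0,2]]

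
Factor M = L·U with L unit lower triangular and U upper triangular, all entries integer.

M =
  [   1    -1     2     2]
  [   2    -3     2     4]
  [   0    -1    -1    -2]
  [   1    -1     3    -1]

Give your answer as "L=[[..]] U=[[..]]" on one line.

  r1 -= 2·r0 → [0,-1,-2,0]
  r2 -= 0·r0 → [0,-1,-1,-2]
  r3 -= 1·r0 → [0,0,1,-3]
  r2 -= 1·r1 → [0,0,1,-2]
  r3 -= 0·r1 → [0,0,1,-3]
  r3 -= 1·r2 → [0,0,0,-1]

L=[[1,0,0,0],[2,1,0,0],[0,1,1,0],[1,0,1,1]] U=[[1,-1,2,2],[0,-1,-2,0],[0,0,1,-2],[0,0,0,-1]]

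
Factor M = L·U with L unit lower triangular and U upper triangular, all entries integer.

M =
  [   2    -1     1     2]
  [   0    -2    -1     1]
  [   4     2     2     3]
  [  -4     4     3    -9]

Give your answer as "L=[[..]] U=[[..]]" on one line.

L=[[1,0,0,0],[0,1,0,0],[2,-2,1,0],[-2,-1,-2,1]] U=[[2,-1,1,2],[0,-2,-1,1],[0,0,-2,1],[0,0,0,-2]]

  R1 -= 0·R0 → [0,-2,-1,1]
  R2 -= 2·R0 → [0,4,0,-1]
  R3 -= -2·R0 → [0,2,5,-5]
  R2 -= -2·R1 → [0,0,-2,1]
  R3 -= -1·R1 → [0,0,4,-4]
  R3 -= -2·R2 → [0,0,0,-2]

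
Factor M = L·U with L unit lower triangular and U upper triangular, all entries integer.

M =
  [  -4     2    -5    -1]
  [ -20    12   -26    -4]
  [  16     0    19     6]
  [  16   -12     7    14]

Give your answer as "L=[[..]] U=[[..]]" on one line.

  R1 -= 5·R0 → [0,2,-1,1]
  R2 -= -4·R0 → [0,8,-1,2]
  R3 -= -4·R0 → [0,-4,-13,10]
  R2 -= 4·R1 → [0,0,3,-2]
  R3 -= -2·R1 → [0,0,-15,12]
  R3 -= -5·R2 → [0,0,0,2]

L=[[1,0,0,0],[5,1,0,0],[-4,4,1,0],[-4,-2,-5,1]] U=[[-4,2,-5,-1],[0,2,-1,1],[0,0,3,-2],[0,0,0,2]]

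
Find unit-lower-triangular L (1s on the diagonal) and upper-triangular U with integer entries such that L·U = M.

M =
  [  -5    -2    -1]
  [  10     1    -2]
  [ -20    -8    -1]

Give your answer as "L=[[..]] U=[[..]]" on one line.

L=[[1,0,0],[-2,1,0],[4,0,1]] U=[[-5,-2,-1],[0,-3,-4],[0,0,3]]

  r1 -= -2·r0 → [0,-3,-4]
  r2 -= 4·r0 → [0,0,3]
  r2 -= 0·r1 → [0,0,3]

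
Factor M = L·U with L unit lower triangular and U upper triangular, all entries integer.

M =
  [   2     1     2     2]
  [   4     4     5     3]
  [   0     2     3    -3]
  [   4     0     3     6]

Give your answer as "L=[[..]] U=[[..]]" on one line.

L=[[1,0,0,0],[2,1,0,0],[0,1,1,0],[2,-1,0,1]] U=[[2,1,2,2],[0,2,1,-1],[0,0,2,-2],[0,0,0,1]]

  R1 -= 2·R0 → [0,2,1,-1]
  R2 -= 0·R0 → [0,2,3,-3]
  R3 -= 2·R0 → [0,-2,-1,2]
  R2 -= 1·R1 → [0,0,2,-2]
  R3 -= -1·R1 → [0,0,0,1]
  R3 -= 0·R2 → [0,0,0,1]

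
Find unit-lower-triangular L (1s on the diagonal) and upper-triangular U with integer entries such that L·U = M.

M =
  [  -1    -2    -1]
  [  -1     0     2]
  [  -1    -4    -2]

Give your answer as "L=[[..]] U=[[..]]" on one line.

L=[[1,0,0],[1,1,0],[1,-1,1]] U=[[-1,-2,-1],[0,2,3],[0,0,2]]

  r1 -= 1·r0 → [0,2,3]
  r2 -= 1·r0 → [0,-2,-1]
  r2 -= -1·r1 → [0,0,2]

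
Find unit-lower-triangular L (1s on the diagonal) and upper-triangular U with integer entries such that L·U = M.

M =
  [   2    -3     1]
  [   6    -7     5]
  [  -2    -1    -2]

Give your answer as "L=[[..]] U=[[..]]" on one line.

L=[[1,0,0],[3,1,0],[-1,-2,1]] U=[[2,-3,1],[0,2,2],[0,0,3]]

  r1 -= 3·r0 → [0,2,2]
  r2 -= -1·r0 → [0,-4,-1]
  r2 -= -2·r1 → [0,0,3]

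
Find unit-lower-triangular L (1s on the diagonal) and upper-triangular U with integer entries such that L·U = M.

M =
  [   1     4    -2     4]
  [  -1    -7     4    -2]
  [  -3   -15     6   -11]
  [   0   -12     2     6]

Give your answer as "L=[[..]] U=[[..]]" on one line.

  R1 -= -1·R0 → [0,-3,2,2]
  R2 -= -3·R0 → [0,-3,0,1]
  R3 -= 0·R0 → [0,-12,2,6]
  R2 -= 1·R1 → [0,0,-2,-1]
  R3 -= 4·R1 → [0,0,-6,-2]
  R3 -= 3·R2 → [0,0,0,1]

L=[[1,0,0,0],[-1,1,0,0],[-3,1,1,0],[0,4,3,1]] U=[[1,4,-2,4],[0,-3,2,2],[0,0,-2,-1],[0,0,0,1]]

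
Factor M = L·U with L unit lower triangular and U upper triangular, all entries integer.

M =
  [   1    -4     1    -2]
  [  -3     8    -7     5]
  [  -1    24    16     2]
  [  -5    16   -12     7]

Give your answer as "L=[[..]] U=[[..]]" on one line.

L=[[1,0,0,0],[-3,1,0,0],[-1,-5,1,0],[-5,1,1,1]] U=[[1,-4,1,-2],[0,-4,-4,-1],[0,0,-3,-5],[0,0,0,3]]

  R1 -= -3·R0 → [0,-4,-4,-1]
  R2 -= -1·R0 → [0,20,17,0]
  R3 -= -5·R0 → [0,-4,-7,-3]
  R2 -= -5·R1 → [0,0,-3,-5]
  R3 -= 1·R1 → [0,0,-3,-2]
  R3 -= 1·R2 → [0,0,0,3]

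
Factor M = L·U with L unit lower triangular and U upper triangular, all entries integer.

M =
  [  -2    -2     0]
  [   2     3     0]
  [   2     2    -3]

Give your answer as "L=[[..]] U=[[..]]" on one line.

L=[[1,0,0],[-1,1,0],[-1,0,1]] U=[[-2,-2,0],[0,1,0],[0,0,-3]]

  r1 -= -1·r0 → [0,1,0]
  r2 -= -1·r0 → [0,0,-3]
  r2 -= 0·r1 → [0,0,-3]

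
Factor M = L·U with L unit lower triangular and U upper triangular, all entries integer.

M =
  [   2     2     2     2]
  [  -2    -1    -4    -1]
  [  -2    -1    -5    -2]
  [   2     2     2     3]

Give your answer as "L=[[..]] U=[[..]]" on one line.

L=[[1,0,0,0],[-1,1,0,0],[-1,1,1,0],[1,0,0,1]] U=[[2,2,2,2],[0,1,-2,1],[0,0,-1,-1],[0,0,0,1]]

  r1 -= -1·r0 → [0,1,-2,1]
  r2 -= -1·r0 → [0,1,-3,0]
  r3 -= 1·r0 → [0,0,0,1]
  r2 -= 1·r1 → [0,0,-1,-1]
  r3 -= 0·r1 → [0,0,0,1]
  r3 -= 0·r2 → [0,0,0,1]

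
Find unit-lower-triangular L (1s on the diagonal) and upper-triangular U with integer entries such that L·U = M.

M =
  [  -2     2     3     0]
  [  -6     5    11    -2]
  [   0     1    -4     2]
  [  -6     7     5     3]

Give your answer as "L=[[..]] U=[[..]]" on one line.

L=[[1,0,0,0],[3,1,0,0],[0,-1,1,0],[3,-1,1,1]] U=[[-2,2,3,0],[0,-1,2,-2],[0,0,-2,0],[0,0,0,1]]

  r1 -= 3·r0 → [0,-1,2,-2]
  r2 -= 0·r0 → [0,1,-4,2]
  r3 -= 3·r0 → [0,1,-4,3]
  r2 -= -1·r1 → [0,0,-2,0]
  r3 -= -1·r1 → [0,0,-2,1]
  r3 -= 1·r2 → [0,0,0,1]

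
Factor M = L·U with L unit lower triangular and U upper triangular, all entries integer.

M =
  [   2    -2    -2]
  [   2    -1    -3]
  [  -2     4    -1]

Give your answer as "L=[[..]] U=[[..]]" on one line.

  row1 -= 1·row0 → [0,1,-1]
  row2 -= -1·row0 → [0,2,-3]
  row2 -= 2·row1 → [0,0,-1]

L=[[1,0,0],[1,1,0],[-1,2,1]] U=[[2,-2,-2],[0,1,-1],[0,0,-1]]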